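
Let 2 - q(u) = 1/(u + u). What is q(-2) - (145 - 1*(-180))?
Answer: -1291/4 ≈ -322.75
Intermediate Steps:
q(u) = 2 - 1/(2*u) (q(u) = 2 - 1/(u + u) = 2 - 1/(2*u))
q(-2) - (145 - 1*(-180)) = (2 - ½/(-2)) - (145 - 1*(-180)) = (2 - ½*(-½)) - (145 + 180) = (2 + ¼) - 1*325 = 9/4 - 325 = -1291/4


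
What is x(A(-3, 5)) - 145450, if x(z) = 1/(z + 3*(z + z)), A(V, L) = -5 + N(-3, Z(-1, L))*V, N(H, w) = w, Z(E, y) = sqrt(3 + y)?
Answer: -47853045/329 - 6*sqrt(2)/329 ≈ -1.4545e+5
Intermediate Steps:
A(V, L) = -5 + V*sqrt(3 + L) (A(V, L) = -5 + sqrt(3 + L)*V = -5 + V*sqrt(3 + L))
x(z) = 1/(7*z) (x(z) = 1/(z + 3*(2*z)) = 1/(z + 6*z) = 1/(7*z))
x(A(-3, 5)) - 145450 = 1/(7*(-5 - 3*sqrt(3 + 5))) - 145450 = 1/(7*(-5 - 6*sqrt(2))) - 145450 = -145450 + 1/(7*(-5 - 6*sqrt(2)))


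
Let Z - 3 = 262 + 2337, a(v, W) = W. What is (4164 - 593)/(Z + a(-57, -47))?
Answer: 3571/2555 ≈ 1.3977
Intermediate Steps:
Z = 2602 (Z = 3 + (262 + 2337) = 3 + 2599 = 2602)
(4164 - 593)/(Z + a(-57, -47)) = (4164 - 593)/(2602 - 47) = 3571/2555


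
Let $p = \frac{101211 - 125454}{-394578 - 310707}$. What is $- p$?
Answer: $- \frac{8081}{235095} \approx -0.034373$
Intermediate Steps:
$p = \frac{8081}{235095}$ ($p = - \frac{24243}{-705285} = \left(-24243\right) \left(- \frac{1}{705285}\right) = \frac{8081}{235095} \approx 0.034373$)
$- p = \left(-1\right) \frac{8081}{235095} = - \frac{8081}{235095}$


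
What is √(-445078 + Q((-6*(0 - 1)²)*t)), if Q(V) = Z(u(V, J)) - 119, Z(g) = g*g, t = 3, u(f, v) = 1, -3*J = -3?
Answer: 2*I*√111299 ≈ 667.23*I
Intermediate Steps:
J = 1 (J = -⅓*(-3) = 1)
Z(g) = g²
Q(V) = -118 (Q(V) = 1² - 119 = 1 - 119 = -118)
√(-445078 + Q((-6*(0 - 1)²)*t)) = √(-445078 - 118) = √(-445196) = 2*I*√111299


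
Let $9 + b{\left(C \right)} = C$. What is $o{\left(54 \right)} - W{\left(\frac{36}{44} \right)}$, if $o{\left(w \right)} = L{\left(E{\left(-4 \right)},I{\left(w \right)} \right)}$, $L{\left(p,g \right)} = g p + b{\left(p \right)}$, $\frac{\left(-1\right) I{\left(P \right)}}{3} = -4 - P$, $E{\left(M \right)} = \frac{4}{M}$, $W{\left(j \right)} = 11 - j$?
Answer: $- \frac{2136}{11} \approx -194.18$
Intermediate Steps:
$b{\left(C \right)} = -9 + C$
$I{\left(P \right)} = 12 + 3 P$ ($I{\left(P \right)} = - 3 \left(-4 - P\right) = 12 + 3 P$)
$L{\left(p,g \right)} = -9 + p + g p$ ($L{\left(p,g \right)} = g p + \left(-9 + p\right) = -9 + p + g p$)
$o{\left(w \right)} = -22 - 3 w$ ($o{\left(w \right)} = -9 + \frac{4}{-4} + \left(12 + 3 w\right) \frac{4}{-4} = -9 + 4 \left(- \frac{1}{4}\right) + \left(12 + 3 w\right) 4 \left(- \frac{1}{4}\right) = -9 - 1 + \left(12 + 3 w\right) \left(-1\right) = -9 - 1 - \left(12 + 3 w\right) = -22 - 3 w$)
$o{\left(54 \right)} - W{\left(\frac{36}{44} \right)} = \left(-22 - 162\right) - \left(11 - \frac{36}{44}\right) = \left(-22 - 162\right) - \left(11 - 36 \cdot \frac{1}{44}\right) = -184 - \left(11 - \frac{9}{11}\right) = -184 - \frac{112}{11} = - \frac{2136}{11}$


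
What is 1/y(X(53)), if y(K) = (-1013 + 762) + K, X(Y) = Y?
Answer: -1/198 ≈ -0.0050505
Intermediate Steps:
y(K) = -251 + K
1/y(X(53)) = 1/(-251 + 53) = 1/(-198) = -1/198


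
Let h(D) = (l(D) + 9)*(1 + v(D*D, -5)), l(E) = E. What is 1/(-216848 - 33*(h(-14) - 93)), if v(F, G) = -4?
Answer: -1/214274 ≈ -4.6669e-6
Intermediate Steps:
h(D) = -27 - 3*D (h(D) = (D + 9)*(1 - 4) = (9 + D)*(-3) = -27 - 3*D)
1/(-216848 - 33*(h(-14) - 93)) = 1/(-216848 - 33*((-27 - 3*(-14)) - 93)) = 1/(-216848 - 33*((-27 + 42) - 93)) = 1/(-216848 - 33*(15 - 93)) = 1/(-216848 - 33*(-78)) = 1/(-216848 + 2574) = 1/(-214274) = -1/214274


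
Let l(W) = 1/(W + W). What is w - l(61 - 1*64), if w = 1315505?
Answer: 7893031/6 ≈ 1.3155e+6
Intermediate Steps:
l(W) = 1/(2*W)
w - l(61 - 1*64) = 1315505 - 1/(2*(61 - 1*64)) = 1315505 - 1/(2*(61 - 64)) = 1315505 - 1/(2*(-3)) = 1315505 - (-1)/(2*3) = 1315505 - 1*(-1/6) = 1315505 + 1/6 = 7893031/6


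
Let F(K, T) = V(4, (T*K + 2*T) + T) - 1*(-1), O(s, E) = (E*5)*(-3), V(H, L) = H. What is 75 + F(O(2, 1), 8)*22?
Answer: 185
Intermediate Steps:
O(s, E) = -15*E (O(s, E) = (5*E)*(-3) = -15*E)
F(K, T) = 5 (F(K, T) = 4 - 1*(-1) = 4 + 1 = 5)
75 + F(O(2, 1), 8)*22 = 75 + 5*22 = 75 + 110 = 185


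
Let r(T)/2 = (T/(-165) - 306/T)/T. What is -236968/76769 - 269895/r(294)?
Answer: 8208366351291499/583981783 ≈ 1.4056e+7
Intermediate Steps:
r(T) = 2*(-306/T - T/165)/T (r(T) = 2*((T/(-165) - 306/T)/T) = 2*((T*(-1/165) - 306/T)/T) = 2*((-T/165 - 306/T)/T) = 2*((-306/T - T/165)/T) = 2*(-306/T - T/165)/T)
-236968/76769 - 269895/r(294) = -236968/76769 - 269895/(-2/165 - 612/294**2) = -236968*1/76769 - 269895/(-2/165 - 612*1/86436) = -236968/76769 - 269895/(-2/165 - 17/2401) = -236968/76769 - 269895/(-7607/396165) = -236968/76769 - 269895*(-396165/7607) = -236968/76769 + 106922952675/7607 = 8208366351291499/583981783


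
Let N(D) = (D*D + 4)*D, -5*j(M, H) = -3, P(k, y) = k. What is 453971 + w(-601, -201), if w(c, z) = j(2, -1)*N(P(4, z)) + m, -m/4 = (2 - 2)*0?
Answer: 454019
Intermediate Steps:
j(M, H) = ⅗ (j(M, H) = -⅕*(-3) = ⅗)
N(D) = D*(4 + D²) (N(D) = (D² + 4)*D = (4 + D²)*D = D*(4 + D²))
m = 0 (m = -4*(2 - 2)*0 = -0*0 = -4*0 = 0)
w(c, z) = 48 (w(c, z) = 3*(4*(4 + 4²))/5 + 0 = 3*(4*(4 + 16))/5 + 0 = 3*(4*20)/5 + 0 = (⅗)*80 + 0 = 48 + 0 = 48)
453971 + w(-601, -201) = 453971 + 48 = 454019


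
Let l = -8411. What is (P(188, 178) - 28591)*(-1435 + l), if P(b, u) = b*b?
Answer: -66490038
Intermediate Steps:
P(b, u) = b²
(P(188, 178) - 28591)*(-1435 + l) = (188² - 28591)*(-1435 - 8411) = (35344 - 28591)*(-9846) = 6753*(-9846) = -66490038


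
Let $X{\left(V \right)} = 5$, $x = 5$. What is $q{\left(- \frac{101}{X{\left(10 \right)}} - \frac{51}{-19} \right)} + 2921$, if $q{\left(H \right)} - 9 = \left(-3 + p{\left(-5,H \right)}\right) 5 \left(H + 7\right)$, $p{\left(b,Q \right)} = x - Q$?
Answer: $\frac{3436504}{1805} \approx 1903.9$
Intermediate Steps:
$p{\left(b,Q \right)} = 5 - Q$
$q{\left(H \right)} = 9 + \left(2 - H\right) \left(35 + 5 H\right)$ ($q{\left(H \right)} = 9 + \left(-3 - \left(-5 + H\right)\right) 5 \left(H + 7\right) = 9 + \left(2 - H\right) 5 \left(7 + H\right) = 9 + \left(2 - H\right) \left(35 + 5 H\right)$)
$q{\left(- \frac{101}{X{\left(10 \right)}} - \frac{51}{-19} \right)} + 2921 = \left(79 - 25 \left(- \frac{101}{5} - \frac{51}{-19}\right) - 5 \left(- \frac{101}{5} - \frac{51}{-19}\right)^{2}\right) + 2921 = \left(79 - 25 \left(\left(-101\right) \frac{1}{5} - - \frac{51}{19}\right) - 5 \left(\left(-101\right) \frac{1}{5} - - \frac{51}{19}\right)^{2}\right) + 2921 = \left(79 - 25 \left(- \frac{101}{5} + \frac{51}{19}\right) - 5 \left(- \frac{101}{5} + \frac{51}{19}\right)^{2}\right) + 2921 = \left(79 - - \frac{8320}{19} - 5 \left(- \frac{1664}{95}\right)^{2}\right) + 2921 = \left(79 + \frac{8320}{19} - \frac{2768896}{1805}\right) + 2921 = - \frac{1835901}{1805} + 2921 = \frac{3436504}{1805}$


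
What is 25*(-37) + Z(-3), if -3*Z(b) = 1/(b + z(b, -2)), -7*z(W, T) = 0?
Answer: -8324/9 ≈ -924.89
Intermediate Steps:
z(W, T) = 0 (z(W, T) = -⅐*0 = 0)
Z(b) = -1/(3*b) (Z(b) = -1/(3*(b + 0)) = -1/(3*b))
25*(-37) + Z(-3) = 25*(-37) - ⅓/(-3) = -925 - ⅓*(-⅓) = -925 + ⅑ = -8324/9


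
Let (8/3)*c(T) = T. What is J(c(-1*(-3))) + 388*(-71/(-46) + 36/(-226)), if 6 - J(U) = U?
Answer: 11268001/20792 ≈ 541.94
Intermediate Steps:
c(T) = 3*T/8
J(U) = 6 - U
J(c(-1*(-3))) + 388*(-71/(-46) + 36/(-226)) = (6 - 3*(-1*(-3))/8) + 388*(-71/(-46) + 36/(-226)) = (6 - 3*3/8) + 388*(-71*(-1/46) + 36*(-1/226)) = (6 - 1*9/8) + 388*(71/46 - 18/113) = (6 - 9/8) + 388*(7195/5198) = 39/8 + 1395830/2599 = 11268001/20792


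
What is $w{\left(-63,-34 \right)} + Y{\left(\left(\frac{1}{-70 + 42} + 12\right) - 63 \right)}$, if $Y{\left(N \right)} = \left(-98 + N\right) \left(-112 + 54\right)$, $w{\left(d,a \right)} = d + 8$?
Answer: $\frac{120247}{14} \approx 8589.1$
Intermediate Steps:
$w{\left(d,a \right)} = 8 + d$
$Y{\left(N \right)} = 5684 - 58 N$ ($Y{\left(N \right)} = \left(-98 + N\right) \left(-58\right) = 5684 - 58 N$)
$w{\left(-63,-34 \right)} + Y{\left(\left(\frac{1}{-70 + 42} + 12\right) - 63 \right)} = \left(8 - 63\right) + \left(5684 - 58 \left(\left(\frac{1}{-70 + 42} + 12\right) - 63\right)\right) = -55 + \left(5684 - 58 \left(\left(\frac{1}{-28} + 12\right) - 63\right)\right) = -55 + \left(5684 - 58 \left(\left(- \frac{1}{28} + 12\right) - 63\right)\right) = -55 + \left(5684 - 58 \left(\frac{335}{28} - 63\right)\right) = -55 + \left(5684 - - \frac{41441}{14}\right) = -55 + \left(5684 + \frac{41441}{14}\right) = -55 + \frac{121017}{14} = \frac{120247}{14}$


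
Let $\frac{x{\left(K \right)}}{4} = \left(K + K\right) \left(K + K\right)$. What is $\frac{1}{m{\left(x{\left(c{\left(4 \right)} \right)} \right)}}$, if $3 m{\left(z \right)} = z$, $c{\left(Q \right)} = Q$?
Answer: $\frac{3}{256} \approx 0.011719$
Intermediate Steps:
$x{\left(K \right)} = 16 K^{2}$ ($x{\left(K \right)} = 4 \left(K + K\right) \left(K + K\right) = 4 \cdot 2 K 2 K = 4 \cdot 4 K^{2} = 16 K^{2}$)
$m{\left(z \right)} = \frac{z}{3}$
$\frac{1}{m{\left(x{\left(c{\left(4 \right)} \right)} \right)}} = \frac{1}{\frac{1}{3} \cdot 16 \cdot 4^{2}} = \frac{1}{\frac{1}{3} \cdot 16 \cdot 16} = \frac{1}{\frac{1}{3} \cdot 256} = \frac{1}{\frac{256}{3}} = \frac{3}{256}$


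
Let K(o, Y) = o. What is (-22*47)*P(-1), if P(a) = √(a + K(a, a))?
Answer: -1034*I*√2 ≈ -1462.3*I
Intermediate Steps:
P(a) = √2*√a (P(a) = √(a + a) = √(2*a) = √2*√a)
(-22*47)*P(-1) = (-22*47)*(√2*√(-1)) = -1034*√2*I = -1034*I*√2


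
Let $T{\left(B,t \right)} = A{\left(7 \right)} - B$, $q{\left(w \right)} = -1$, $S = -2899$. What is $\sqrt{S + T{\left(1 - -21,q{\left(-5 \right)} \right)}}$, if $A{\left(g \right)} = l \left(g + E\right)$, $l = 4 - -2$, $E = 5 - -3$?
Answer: $i \sqrt{2831} \approx 53.207 i$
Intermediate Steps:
$E = 8$ ($E = 5 + 3 = 8$)
$l = 6$ ($l = 4 + 2 = 6$)
$A{\left(g \right)} = 48 + 6 g$ ($A{\left(g \right)} = 6 \left(g + 8\right) = 6 \left(8 + g\right) = 48 + 6 g$)
$T{\left(B,t \right)} = 90 - B$ ($T{\left(B,t \right)} = \left(48 + 6 \cdot 7\right) - B = \left(48 + 42\right) - B = 90 - B$)
$\sqrt{S + T{\left(1 - -21,q{\left(-5 \right)} \right)}} = \sqrt{-2899 + \left(90 - \left(1 - -21\right)\right)} = \sqrt{-2899 + \left(90 - \left(1 + 21\right)\right)} = \sqrt{-2899 + \left(90 - 22\right)} = \sqrt{-2899 + 68} = \sqrt{-2831} = i \sqrt{2831}$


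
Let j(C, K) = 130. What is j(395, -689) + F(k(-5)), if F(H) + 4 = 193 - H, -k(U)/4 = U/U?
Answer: 323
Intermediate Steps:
k(U) = -4 (k(U) = -4*U/U = -4*1 = -4)
F(H) = 189 - H (F(H) = -4 + (193 - H) = 189 - H)
j(395, -689) + F(k(-5)) = 130 + (189 - 1*(-4)) = 130 + (189 + 4) = 130 + 193 = 323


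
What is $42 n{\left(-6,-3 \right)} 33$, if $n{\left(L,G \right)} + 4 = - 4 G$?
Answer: $11088$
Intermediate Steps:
$n{\left(L,G \right)} = -4 - 4 G$
$42 n{\left(-6,-3 \right)} 33 = 42 \left(-4 - -12\right) 33 = 42 \left(-4 + 12\right) 33 = 42 \cdot 8 \cdot 33 = 336 \cdot 33 = 11088$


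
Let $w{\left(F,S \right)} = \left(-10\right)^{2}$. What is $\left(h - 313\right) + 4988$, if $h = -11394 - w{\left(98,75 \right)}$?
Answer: $-6819$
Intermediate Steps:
$w{\left(F,S \right)} = 100$
$h = -11494$ ($h = -11394 - 100 = -11494$)
$\left(h - 313\right) + 4988 = \left(-11494 - 313\right) + 4988 = -11807 + 4988 = -6819$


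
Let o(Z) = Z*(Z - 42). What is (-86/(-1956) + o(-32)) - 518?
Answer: 1809343/978 ≈ 1850.0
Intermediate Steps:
o(Z) = Z*(-42 + Z)
(-86/(-1956) + o(-32)) - 518 = (-86/(-1956) - 32*(-42 - 32)) - 518 = (-86*(-1/1956) - 32*(-74)) - 518 = (43/978 + 2368) - 518 = 2315947/978 - 518 = 1809343/978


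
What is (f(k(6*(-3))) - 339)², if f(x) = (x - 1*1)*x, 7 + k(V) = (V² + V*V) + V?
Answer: 149898285889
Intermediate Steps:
k(V) = -7 + V + 2*V² (k(V) = -7 + ((V² + V*V) + V) = -7 + ((V² + V²) + V) = -7 + (2*V² + V) = -7 + (V + 2*V²) = -7 + V + 2*V²)
f(x) = x*(-1 + x) (f(x) = (x - 1)*x = (-1 + x)*x = x*(-1 + x))
(f(k(6*(-3))) - 339)² = ((-7 + 6*(-3) + 2*(6*(-3))²)*(-1 + (-7 + 6*(-3) + 2*(6*(-3))²)) - 339)² = ((-7 - 18 + 2*(-18)²)*(-1 + (-7 - 18 + 2*(-18)²)) - 339)² = ((-7 - 18 + 2*324)*(-1 + (-7 - 18 + 2*324)) - 339)² = ((-7 - 18 + 648)*(-1 + (-7 - 18 + 648)) - 339)² = (623*(-1 + 623) - 339)² = (623*622 - 339)² = (387506 - 339)² = 387167² = 149898285889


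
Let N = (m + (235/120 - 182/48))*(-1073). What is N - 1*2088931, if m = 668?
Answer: -16822367/6 ≈ -2.8037e+6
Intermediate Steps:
N = -4288781/6 (N = (668 + (235/120 - 182/48))*(-1073) = (668 + (235*(1/120) - 182*1/48))*(-1073) = (668 + (47/24 - 91/24))*(-1073) = (668 - 11/6)*(-1073) = (3997/6)*(-1073) = -4288781/6 ≈ -7.1480e+5)
N - 1*2088931 = -4288781/6 - 1*2088931 = -4288781/6 - 2088931 = -16822367/6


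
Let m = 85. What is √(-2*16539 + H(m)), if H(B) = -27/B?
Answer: I*√238990845/85 ≈ 181.87*I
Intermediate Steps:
√(-2*16539 + H(m)) = √(-2*16539 - 27/85) = √(-33078 - 27*1/85) = √(-33078 - 27/85) = √(-2811657/85) = I*√238990845/85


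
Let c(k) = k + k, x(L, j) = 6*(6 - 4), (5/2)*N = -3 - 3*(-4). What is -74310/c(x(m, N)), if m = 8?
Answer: -12385/4 ≈ -3096.3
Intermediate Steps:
N = 18/5 (N = 2*(-3 - 3*(-4))/5 = 2*(-3 + 12)/5 = (⅖)*9 = 18/5 ≈ 3.6000)
x(L, j) = 12 (x(L, j) = 6*2 = 12)
c(k) = 2*k
-74310/c(x(m, N)) = -74310/(2*12) = -74310/24 = -74310*1/24 = -12385/4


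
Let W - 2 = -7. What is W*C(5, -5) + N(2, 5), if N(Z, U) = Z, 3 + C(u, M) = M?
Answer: 42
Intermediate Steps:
W = -5 (W = 2 - 7 = -5)
C(u, M) = -3 + M
W*C(5, -5) + N(2, 5) = -5*(-3 - 5) + 2 = -5*(-8) + 2 = 40 + 2 = 42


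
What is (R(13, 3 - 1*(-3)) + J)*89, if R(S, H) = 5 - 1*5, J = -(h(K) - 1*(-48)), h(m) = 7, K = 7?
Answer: -4895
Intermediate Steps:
J = -55 (J = -(7 - 1*(-48)) = -(7 + 48) = -1*55 = -55)
R(S, H) = 0 (R(S, H) = 5 - 5 = 0)
(R(13, 3 - 1*(-3)) + J)*89 = (0 - 55)*89 = -55*89 = -4895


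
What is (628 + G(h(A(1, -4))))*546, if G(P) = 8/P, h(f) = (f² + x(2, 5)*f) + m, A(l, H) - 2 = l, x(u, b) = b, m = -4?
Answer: 1715532/5 ≈ 3.4311e+5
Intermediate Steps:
A(l, H) = 2 + l
h(f) = -4 + f² + 5*f (h(f) = (f² + 5*f) - 4 = -4 + f² + 5*f)
(628 + G(h(A(1, -4))))*546 = (628 + 8/(-4 + (2 + 1)² + 5*(2 + 1)))*546 = (628 + 8/(-4 + 3² + 5*3))*546 = (628 + 8/(-4 + 9 + 15))*546 = (628 + 8/20)*546 = (628 + 8*(1/20))*546 = (628 + ⅖)*546 = (3142/5)*546 = 1715532/5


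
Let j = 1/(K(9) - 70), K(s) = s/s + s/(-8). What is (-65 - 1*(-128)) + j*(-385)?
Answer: 3493/51 ≈ 68.490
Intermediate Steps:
K(s) = 1 - s/8 (K(s) = 1 + s*(-⅛) = 1 - s/8)
j = -8/561 (j = 1/((1 - ⅛*9) - 70) = 1/((1 - 9/8) - 70) = 1/(-⅛ - 70) = 1/(-561/8) = -8/561 ≈ -0.014260)
(-65 - 1*(-128)) + j*(-385) = (-65 - 1*(-128)) - 8/561*(-385) = (-65 + 128) + 280/51 = 63 + 280/51 = 3493/51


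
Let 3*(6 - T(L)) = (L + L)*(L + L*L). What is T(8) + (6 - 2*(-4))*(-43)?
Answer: -980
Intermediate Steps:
T(L) = 6 - 2*L*(L + L²)/3 (T(L) = 6 - (L + L)*(L + L*L)/3 = 6 - 2*L*(L + L²)/3)
T(8) + (6 - 2*(-4))*(-43) = (6 - ⅔*8² - ⅔*8³) + (6 - 2*(-4))*(-43) = (6 - ⅔*64 - ⅔*512) + (6 + 8)*(-43) = (6 - 128/3 - 1024/3) + 14*(-43) = -378 - 602 = -980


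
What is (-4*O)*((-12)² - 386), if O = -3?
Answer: -2904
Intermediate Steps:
(-4*O)*((-12)² - 386) = (-4*(-3))*((-12)² - 386) = 12*(144 - 386) = 12*(-242) = -2904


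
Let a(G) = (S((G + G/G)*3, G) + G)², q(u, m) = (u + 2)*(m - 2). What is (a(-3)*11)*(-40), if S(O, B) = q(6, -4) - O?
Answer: -891000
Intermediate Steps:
q(u, m) = (-2 + m)*(2 + u) (q(u, m) = (2 + u)*(-2 + m) = (-2 + m)*(2 + u))
S(O, B) = -48 - O (S(O, B) = (-4 - 2*6 + 2*(-4) - 4*6) - O = (-4 - 12 - 8 - 24) - O = -48 - O)
a(G) = (-51 - 2*G)² (a(G) = ((-48 - (G + G/G)*3) + G)² = ((-48 - (G + 1)*3) + G)² = ((-48 - (1 + G)*3) + G)² = ((-48 - (3 + 3*G)) + G)² = ((-48 + (-3 - 3*G)) + G)² = ((-51 - 3*G) + G)² = (-51 - 2*G)²)
(a(-3)*11)*(-40) = ((51 + 2*(-3))²*11)*(-40) = ((51 - 6)²*11)*(-40) = (45²*11)*(-40) = (2025*11)*(-40) = 22275*(-40) = -891000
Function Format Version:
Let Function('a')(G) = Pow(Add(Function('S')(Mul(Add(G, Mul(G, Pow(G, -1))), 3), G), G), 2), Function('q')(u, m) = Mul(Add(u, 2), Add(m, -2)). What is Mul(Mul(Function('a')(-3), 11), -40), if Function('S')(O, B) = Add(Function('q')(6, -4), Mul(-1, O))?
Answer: -891000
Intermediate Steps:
Function('q')(u, m) = Mul(Add(-2, m), Add(2, u)) (Function('q')(u, m) = Mul(Add(2, u), Add(-2, m)) = Mul(Add(-2, m), Add(2, u)))
Function('S')(O, B) = Add(-48, Mul(-1, O)) (Function('S')(O, B) = Add(Add(-4, Mul(-2, 6), Mul(2, -4), Mul(-4, 6)), Mul(-1, O)) = Add(Add(-4, -12, -8, -24), Mul(-1, O)) = Add(-48, Mul(-1, O)))
Function('a')(G) = Pow(Add(-51, Mul(-2, G)), 2) (Function('a')(G) = Pow(Add(Add(-48, Mul(-1, Mul(Add(G, Mul(G, Pow(G, -1))), 3))), G), 2) = Pow(Add(Add(-48, Mul(-1, Mul(Add(G, 1), 3))), G), 2) = Pow(Add(Add(-48, Mul(-1, Mul(Add(1, G), 3))), G), 2) = Pow(Add(Add(-48, Mul(-1, Add(3, Mul(3, G)))), G), 2) = Pow(Add(Add(-48, Add(-3, Mul(-3, G))), G), 2) = Pow(Add(Add(-51, Mul(-3, G)), G), 2) = Pow(Add(-51, Mul(-2, G)), 2))
Mul(Mul(Function('a')(-3), 11), -40) = Mul(Mul(Pow(Add(51, Mul(2, -3)), 2), 11), -40) = Mul(Mul(Pow(Add(51, -6), 2), 11), -40) = Mul(Mul(Pow(45, 2), 11), -40) = Mul(Mul(2025, 11), -40) = Mul(22275, -40) = -891000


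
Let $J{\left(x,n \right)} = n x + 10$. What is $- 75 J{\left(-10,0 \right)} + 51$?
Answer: $-699$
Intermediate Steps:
$J{\left(x,n \right)} = 10 + n x$
$- 75 J{\left(-10,0 \right)} + 51 = - 75 \left(10 + 0 \left(-10\right)\right) + 51 = - 75 \left(10 + 0\right) + 51 = \left(-75\right) 10 + 51 = -750 + 51 = -699$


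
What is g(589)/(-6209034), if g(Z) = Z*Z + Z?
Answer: -173755/3104517 ≈ -0.055968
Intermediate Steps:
g(Z) = Z + Z² (g(Z) = Z² + Z = Z + Z²)
g(589)/(-6209034) = (589*(1 + 589))/(-6209034) = (589*590)*(-1/6209034) = 347510*(-1/6209034) = -173755/3104517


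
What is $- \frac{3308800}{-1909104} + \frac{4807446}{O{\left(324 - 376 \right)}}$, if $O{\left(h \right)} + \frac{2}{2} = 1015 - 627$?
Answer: $\frac{63744408986}{5130717} \approx 12424.0$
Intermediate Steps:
$O{\left(h \right)} = 387$ ($O{\left(h \right)} = -1 + \left(1015 - 627\right) = -1 + 388 = 387$)
$- \frac{3308800}{-1909104} + \frac{4807446}{O{\left(324 - 376 \right)}} = - \frac{3308800}{-1909104} + \frac{4807446}{387} = \left(-3308800\right) \left(- \frac{1}{1909104}\right) + 4807446 \cdot \frac{1}{387} = \frac{206800}{119319} + \frac{1602482}{129} = \frac{63744408986}{5130717}$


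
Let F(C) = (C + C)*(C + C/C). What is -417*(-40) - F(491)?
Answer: -466464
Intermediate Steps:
F(C) = 2*C*(1 + C) (F(C) = (2*C)*(C + 1) = (2*C)*(1 + C) = 2*C*(1 + C))
-417*(-40) - F(491) = -417*(-40) - 2*491*(1 + 491) = 16680 - 2*491*492 = 16680 - 1*483144 = 16680 - 483144 = -466464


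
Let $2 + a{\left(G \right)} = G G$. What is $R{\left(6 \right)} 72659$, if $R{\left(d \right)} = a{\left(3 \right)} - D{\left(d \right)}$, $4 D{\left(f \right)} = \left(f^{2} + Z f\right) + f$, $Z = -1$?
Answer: $-145318$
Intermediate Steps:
$a{\left(G \right)} = -2 + G^{2}$ ($a{\left(G \right)} = -2 + G G = -2 + G^{2}$)
$D{\left(f \right)} = \frac{f^{2}}{4}$ ($D{\left(f \right)} = \frac{\left(f^{2} - f\right) + f}{4} = \frac{f^{2}}{4}$)
$R{\left(d \right)} = 7 - \frac{d^{2}}{4}$ ($R{\left(d \right)} = \left(-2 + 3^{2}\right) - \frac{d^{2}}{4} = \left(-2 + 9\right) - \frac{d^{2}}{4} = 7 - \frac{d^{2}}{4}$)
$R{\left(6 \right)} 72659 = \left(7 - \frac{6^{2}}{4}\right) 72659 = \left(7 - 9\right) 72659 = \left(-2\right) 72659 = -145318$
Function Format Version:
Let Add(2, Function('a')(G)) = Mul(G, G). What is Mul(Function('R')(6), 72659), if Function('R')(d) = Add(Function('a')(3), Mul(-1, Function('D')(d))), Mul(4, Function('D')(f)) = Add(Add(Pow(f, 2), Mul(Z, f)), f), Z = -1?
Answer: -145318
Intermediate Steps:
Function('a')(G) = Add(-2, Pow(G, 2)) (Function('a')(G) = Add(-2, Mul(G, G)) = Add(-2, Pow(G, 2)))
Function('D')(f) = Mul(Rational(1, 4), Pow(f, 2)) (Function('D')(f) = Mul(Rational(1, 4), Add(Add(Pow(f, 2), Mul(-1, f)), f)) = Mul(Rational(1, 4), Pow(f, 2)))
Function('R')(d) = Add(7, Mul(Rational(-1, 4), Pow(d, 2))) (Function('R')(d) = Add(Add(-2, Pow(3, 2)), Mul(-1, Mul(Rational(1, 4), Pow(d, 2)))) = Add(Add(-2, 9), Mul(Rational(-1, 4), Pow(d, 2))) = Add(7, Mul(Rational(-1, 4), Pow(d, 2))))
Mul(Function('R')(6), 72659) = Mul(Add(7, Mul(Rational(-1, 4), Pow(6, 2))), 72659) = Mul(Add(7, Mul(Rational(-1, 4), 36)), 72659) = Mul(Add(7, -9), 72659) = Mul(-2, 72659) = -145318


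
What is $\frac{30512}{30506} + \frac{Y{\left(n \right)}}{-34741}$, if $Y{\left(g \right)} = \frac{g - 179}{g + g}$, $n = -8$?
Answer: $\frac{1211040975}{1211210224} \approx 0.99986$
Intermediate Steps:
$Y{\left(g \right)} = \frac{-179 + g}{2 g}$
$\frac{30512}{30506} + \frac{Y{\left(n \right)}}{-34741} = \frac{30512}{30506} + \frac{\frac{1}{2} \frac{1}{-8} \left(-179 - 8\right)}{-34741} = 30512 \cdot \frac{1}{30506} + \frac{1}{2} \left(- \frac{1}{8}\right) \left(-187\right) \left(- \frac{1}{34741}\right) = \frac{15256}{15253} + \frac{187}{16} \left(- \frac{1}{34741}\right) = \frac{15256}{15253} - \frac{187}{555856} = \frac{1211040975}{1211210224}$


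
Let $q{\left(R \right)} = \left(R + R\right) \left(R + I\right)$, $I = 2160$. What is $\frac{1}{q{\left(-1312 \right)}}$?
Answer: $- \frac{1}{2225152} \approx -4.4941 \cdot 10^{-7}$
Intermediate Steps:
$q{\left(R \right)} = 2 R \left(2160 + R\right)$ ($q{\left(R \right)} = \left(R + R\right) \left(R + 2160\right) = 2 R \left(2160 + R\right)$)
$\frac{1}{q{\left(-1312 \right)}} = \frac{1}{2 \left(-1312\right) \left(2160 - 1312\right)} = \frac{1}{2 \left(-1312\right) 848} = \frac{1}{-2225152} = - \frac{1}{2225152}$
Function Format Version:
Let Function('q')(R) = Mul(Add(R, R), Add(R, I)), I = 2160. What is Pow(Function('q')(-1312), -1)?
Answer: Rational(-1, 2225152) ≈ -4.4941e-7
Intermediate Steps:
Function('q')(R) = Mul(2, R, Add(2160, R)) (Function('q')(R) = Mul(Add(R, R), Add(R, 2160)) = Mul(Mul(2, R), Add(2160, R)) = Mul(2, R, Add(2160, R)))
Pow(Function('q')(-1312), -1) = Pow(Mul(2, -1312, Add(2160, -1312)), -1) = Pow(Mul(2, -1312, 848), -1) = Pow(-2225152, -1) = Rational(-1, 2225152)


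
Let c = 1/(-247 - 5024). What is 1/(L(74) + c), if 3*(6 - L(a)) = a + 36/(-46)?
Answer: -121233/2231413 ≈ -0.054330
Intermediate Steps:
L(a) = 144/23 - a/3 (L(a) = 6 - (a + 36/(-46))/3 = 6 - (a + 36*(-1/46))/3 = 6 - (a - 18/23)/3 = 6 - (-18/23 + a)/3 = 6 + (6/23 - a/3) = 144/23 - a/3)
c = -1/5271 (c = 1/(-5271) = -1/5271 ≈ -0.00018972)
1/(L(74) + c) = 1/((144/23 - 1/3*74) - 1/5271) = 1/((144/23 - 74/3) - 1/5271) = 1/(-1270/69 - 1/5271) = 1/(-2231413/121233) = -121233/2231413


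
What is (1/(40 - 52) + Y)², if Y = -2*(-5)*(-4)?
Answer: 231361/144 ≈ 1606.7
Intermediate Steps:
Y = -40 (Y = 10*(-4) = -40)
(1/(40 - 52) + Y)² = (1/(40 - 52) - 40)² = (1/(-12) - 40)² = (-1/12 - 40)² = (-481/12)² = 231361/144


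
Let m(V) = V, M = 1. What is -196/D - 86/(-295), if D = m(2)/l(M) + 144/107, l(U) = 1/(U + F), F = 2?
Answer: -3059572/115935 ≈ -26.390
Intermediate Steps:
l(U) = 1/(2 + U) (l(U) = 1/(U + 2) = 1/(2 + U))
D = 786/107 (D = 2/(1/(2 + 1)) + 144/107 = 2/(1/3) + 144*(1/107) = 2/(⅓) + 144/107 = 2*3 + 144/107 = 6 + 144/107 = 786/107 ≈ 7.3458)
-196/D - 86/(-295) = -196/786/107 - 86/(-295) = -196*107/786 - 86*(-1/295) = -10486/393 + 86/295 = -3059572/115935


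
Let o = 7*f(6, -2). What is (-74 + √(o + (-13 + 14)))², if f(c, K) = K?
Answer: (74 - I*√13)² ≈ 5463.0 - 533.62*I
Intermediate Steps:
o = -14 (o = 7*(-2) = -14)
(-74 + √(o + (-13 + 14)))² = (-74 + √(-14 + (-13 + 14)))² = (-74 + √(-14 + 1))² = (-74 + √(-13))² = (-74 + I*√13)²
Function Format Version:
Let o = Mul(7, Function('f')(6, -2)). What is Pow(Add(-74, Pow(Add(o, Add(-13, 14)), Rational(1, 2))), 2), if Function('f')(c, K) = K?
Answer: Pow(Add(74, Mul(-1, I, Pow(13, Rational(1, 2)))), 2) ≈ Add(5463.0, Mul(-533.62, I))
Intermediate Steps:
o = -14 (o = Mul(7, -2) = -14)
Pow(Add(-74, Pow(Add(o, Add(-13, 14)), Rational(1, 2))), 2) = Pow(Add(-74, Pow(Add(-14, Add(-13, 14)), Rational(1, 2))), 2) = Pow(Add(-74, Pow(Add(-14, 1), Rational(1, 2))), 2) = Pow(Add(-74, Pow(-13, Rational(1, 2))), 2) = Pow(Add(-74, Mul(I, Pow(13, Rational(1, 2)))), 2)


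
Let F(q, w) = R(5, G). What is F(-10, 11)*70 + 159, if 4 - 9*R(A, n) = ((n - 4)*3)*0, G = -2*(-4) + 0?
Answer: 1711/9 ≈ 190.11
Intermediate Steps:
G = 8 (G = 8 + 0 = 8)
R(A, n) = 4/9 (R(A, n) = 4/9 - (n - 4)*3*0/9 = 4/9 - (-4 + n)*3*0/9 = 4/9 - (-12 + 3*n)*0/9 = 4/9 - 1/9*0 = 4/9 + 0 = 4/9)
F(q, w) = 4/9
F(-10, 11)*70 + 159 = (4/9)*70 + 159 = 280/9 + 159 = 1711/9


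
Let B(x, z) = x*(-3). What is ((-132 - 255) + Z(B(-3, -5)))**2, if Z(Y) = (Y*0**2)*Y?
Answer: 149769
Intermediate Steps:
B(x, z) = -3*x
Z(Y) = 0 (Z(Y) = (Y*0)*Y = 0*Y = 0)
((-132 - 255) + Z(B(-3, -5)))**2 = ((-132 - 255) + 0)**2 = (-387 + 0)**2 = (-387)**2 = 149769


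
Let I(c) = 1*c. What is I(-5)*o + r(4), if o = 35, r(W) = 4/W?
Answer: -174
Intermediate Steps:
I(c) = c
I(-5)*o + r(4) = -5*35 + 4/4 = -175 + 4*(¼) = -175 + 1 = -174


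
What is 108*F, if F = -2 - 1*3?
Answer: -540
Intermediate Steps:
F = -5 (F = -2 - 3 = -5)
108*F = 108*(-5) = -540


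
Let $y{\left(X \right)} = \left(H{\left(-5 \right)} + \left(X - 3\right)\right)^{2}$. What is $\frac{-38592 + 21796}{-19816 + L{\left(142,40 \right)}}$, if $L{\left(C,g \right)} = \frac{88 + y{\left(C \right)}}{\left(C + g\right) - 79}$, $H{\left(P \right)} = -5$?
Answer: $\frac{432497}{505751} \approx 0.85516$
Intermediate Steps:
$y{\left(X \right)} = \left(-8 + X\right)^{2}$ ($y{\left(X \right)} = \left(-5 + \left(X - 3\right)\right)^{2} = \left(-5 + \left(-3 + X\right)\right)^{2} = \left(-8 + X\right)^{2}$)
$L{\left(C,g \right)} = \frac{88 + \left(-8 + C\right)^{2}}{-79 + C + g}$ ($L{\left(C,g \right)} = \frac{88 + \left(-8 + C\right)^{2}}{\left(C + g\right) - 79} = \frac{88 + \left(-8 + C\right)^{2}}{-79 + C + g}$)
$\frac{-38592 + 21796}{-19816 + L{\left(142,40 \right)}} = \frac{-38592 + 21796}{-19816 + \frac{88 + \left(-8 + 142\right)^{2}}{-79 + 142 + 40}} = - \frac{16796}{-19816 + \frac{88 + 134^{2}}{103}} = - \frac{16796}{-19816 + \frac{88 + 17956}{103}} = - \frac{16796}{-19816 + \frac{1}{103} \cdot 18044} = - \frac{16796}{-19816 + \frac{18044}{103}} = - \frac{16796}{- \frac{2023004}{103}} = \left(-16796\right) \left(- \frac{103}{2023004}\right) = \frac{432497}{505751}$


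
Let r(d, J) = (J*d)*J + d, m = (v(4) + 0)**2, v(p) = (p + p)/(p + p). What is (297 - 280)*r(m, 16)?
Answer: 4369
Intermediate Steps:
v(p) = 1 (v(p) = (2*p)/((2*p)) = (2*p)*(1/(2*p)) = 1)
m = 1 (m = (1 + 0)**2 = 1**2 = 1)
r(d, J) = d + d*J**2 (r(d, J) = d*J**2 + d = d + d*J**2)
(297 - 280)*r(m, 16) = (297 - 280)*(1*(1 + 16**2)) = 17*(1*(1 + 256)) = 17*(1*257) = 17*257 = 4369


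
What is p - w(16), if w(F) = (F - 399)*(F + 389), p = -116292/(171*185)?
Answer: 1635648911/10545 ≈ 1.5511e+5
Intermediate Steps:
p = -38764/10545 (p = -116292/31635 = -116292*1/31635 = -38764/10545 ≈ -3.6761)
w(F) = (-399 + F)*(389 + F)
p - w(16) = -38764/10545 - (-155211 + 16² - 10*16) = -38764/10545 - (-155211 + 256 - 160) = -38764/10545 - 1*(-155115) = -38764/10545 + 155115 = 1635648911/10545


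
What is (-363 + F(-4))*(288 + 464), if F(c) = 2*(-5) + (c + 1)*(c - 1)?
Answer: -269216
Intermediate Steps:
F(c) = -10 + (1 + c)*(-1 + c)
(-363 + F(-4))*(288 + 464) = (-363 + (-11 + (-4)²))*(288 + 464) = (-363 + (-11 + 16))*752 = (-363 + 5)*752 = -358*752 = -269216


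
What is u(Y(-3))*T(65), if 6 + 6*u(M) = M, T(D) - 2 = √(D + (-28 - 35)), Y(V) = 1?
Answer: -5/3 - 5*√2/6 ≈ -2.8452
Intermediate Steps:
T(D) = 2 + √(-63 + D) (T(D) = 2 + √(D + (-28 - 35)) = 2 + √(D - 63) = 2 + √(-63 + D))
u(M) = -1 + M/6
u(Y(-3))*T(65) = (-1 + (⅙)*1)*(2 + √(-63 + 65)) = (-1 + ⅙)*(2 + √2) = -5*(2 + √2)/6 = -5/3 - 5*√2/6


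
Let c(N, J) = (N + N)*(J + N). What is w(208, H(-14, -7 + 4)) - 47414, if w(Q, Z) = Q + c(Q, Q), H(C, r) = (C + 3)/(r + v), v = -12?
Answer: 125850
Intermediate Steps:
c(N, J) = 2*N*(J + N) (c(N, J) = (2*N)*(J + N) = 2*N*(J + N))
H(C, r) = (3 + C)/(-12 + r) (H(C, r) = (C + 3)/(r - 12) = (3 + C)/(-12 + r))
w(Q, Z) = Q + 4*Q² (w(Q, Z) = Q + 2*Q*(Q + Q) = Q + 2*Q*(2*Q) = Q + 4*Q²)
w(208, H(-14, -7 + 4)) - 47414 = 208*(1 + 4*208) - 47414 = 208*(1 + 832) - 47414 = 208*833 - 47414 = 173264 - 47414 = 125850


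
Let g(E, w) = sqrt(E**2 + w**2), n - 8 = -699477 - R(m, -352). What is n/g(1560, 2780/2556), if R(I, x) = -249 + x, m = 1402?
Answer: -446576652*sqrt(39747618745)/198738093725 ≈ -447.99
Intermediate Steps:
n = -698868 (n = 8 + (-699477 - (-249 - 352)) = 8 + (-699477 - 1*(-601)) = 8 + (-699477 + 601) = 8 - 698876 = -698868)
n/g(1560, 2780/2556) = -698868/sqrt(1560**2 + (2780/2556)**2) = -698868/sqrt(2433600 + (2780*(1/2556))**2) = -698868/sqrt(2433600 + (695/639)**2) = -698868/sqrt(2433600 + 483025/408321) = -698868*639*sqrt(39747618745)/198738093725 = -446576652*sqrt(39747618745)/198738093725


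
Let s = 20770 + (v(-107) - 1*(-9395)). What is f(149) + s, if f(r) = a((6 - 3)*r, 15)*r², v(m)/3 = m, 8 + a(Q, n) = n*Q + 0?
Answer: 148709941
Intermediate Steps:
a(Q, n) = -8 + Q*n (a(Q, n) = -8 + (n*Q + 0) = -8 + (Q*n + 0) = -8 + Q*n)
v(m) = 3*m
f(r) = r²*(-8 + 45*r) (f(r) = (-8 + ((6 - 3)*r)*15)*r² = (-8 + (3*r)*15)*r² = (-8 + 45*r)*r² = r²*(-8 + 45*r))
s = 29844 (s = 20770 + (3*(-107) - 1*(-9395)) = 20770 + (-321 + 9395) = 20770 + 9074 = 29844)
f(149) + s = 149²*(-8 + 45*149) + 29844 = 22201*(-8 + 6705) + 29844 = 22201*6697 + 29844 = 148680097 + 29844 = 148709941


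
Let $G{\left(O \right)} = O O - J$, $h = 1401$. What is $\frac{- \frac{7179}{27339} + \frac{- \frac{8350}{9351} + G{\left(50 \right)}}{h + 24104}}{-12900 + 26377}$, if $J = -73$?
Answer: $- \frac{351540123866}{29291255258851755} \approx -1.2002 \cdot 10^{-5}$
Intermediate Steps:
$G{\left(O \right)} = 73 + O^{2}$ ($G{\left(O \right)} = O O - -73 = O^{2} + 73 = 73 + O^{2}$)
$\frac{- \frac{7179}{27339} + \frac{- \frac{8350}{9351} + G{\left(50 \right)}}{h + 24104}}{-12900 + 26377} = \frac{- \frac{7179}{27339} + \frac{- \frac{8350}{9351} + \left(73 + 50^{2}\right)}{1401 + 24104}}{-12900 + 26377} = \frac{\left(-7179\right) \frac{1}{27339} + \frac{\left(-8350\right) \frac{1}{9351} + \left(73 + 2500\right)}{25505}}{13477} = \left(- \frac{2393}{9113} + \left(- \frac{8350}{9351} + 2573\right) \frac{1}{25505}\right) \frac{1}{13477} = \left(- \frac{2393}{9113} + \frac{24051773}{9351} \cdot \frac{1}{25505}\right) \frac{1}{13477} = \left(- \frac{2393}{9113} + \frac{24051773}{238497255}\right) \frac{1}{13477} = \left(- \frac{351540123866}{2173425484815}\right) \frac{1}{13477} = - \frac{351540123866}{29291255258851755}$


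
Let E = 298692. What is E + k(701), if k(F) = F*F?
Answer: 790093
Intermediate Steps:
k(F) = F**2
E + k(701) = 298692 + 701**2 = 298692 + 491401 = 790093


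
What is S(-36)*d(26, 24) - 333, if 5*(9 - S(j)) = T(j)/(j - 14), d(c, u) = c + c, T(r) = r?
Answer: 15939/125 ≈ 127.51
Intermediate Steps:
d(c, u) = 2*c
S(j) = 9 - j/(5*(-14 + j)) (S(j) = 9 - j/(5*(j - 14)) = 9 - j/(5*(-14 + j)))
S(-36)*d(26, 24) - 333 = (2*(-315 + 22*(-36))/(5*(-14 - 36)))*(2*26) - 333 = ((2/5)*(-315 - 792)/(-50))*52 - 333 = ((2/5)*(-1/50)*(-1107))*52 - 333 = (1107/125)*52 - 333 = 57564/125 - 333 = 15939/125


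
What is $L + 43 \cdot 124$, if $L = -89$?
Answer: $5243$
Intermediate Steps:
$L + 43 \cdot 124 = -89 + 43 \cdot 124 = -89 + 5332 = 5243$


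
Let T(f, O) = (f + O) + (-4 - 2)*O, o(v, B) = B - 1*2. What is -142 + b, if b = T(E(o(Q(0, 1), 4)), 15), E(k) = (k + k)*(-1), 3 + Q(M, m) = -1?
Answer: -221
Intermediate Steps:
Q(M, m) = -4 (Q(M, m) = -3 - 1 = -4)
o(v, B) = -2 + B (o(v, B) = B - 2 = -2 + B)
E(k) = -2*k (E(k) = (2*k)*(-1) = -2*k)
T(f, O) = f - 5*O (T(f, O) = (O + f) - 6*O = f - 5*O)
b = -79 (b = -2*(-2 + 4) - 5*15 = -2*2 - 75 = -4 - 75 = -79)
-142 + b = -142 - 79 = -221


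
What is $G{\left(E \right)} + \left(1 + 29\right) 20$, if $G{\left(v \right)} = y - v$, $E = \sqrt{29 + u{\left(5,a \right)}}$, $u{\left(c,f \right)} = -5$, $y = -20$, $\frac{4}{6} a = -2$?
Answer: $580 - 2 \sqrt{6} \approx 575.1$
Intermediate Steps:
$a = -3$ ($a = \frac{3}{2} \left(-2\right) = -3$)
$E = 2 \sqrt{6}$ ($E = \sqrt{29 - 5} = \sqrt{24} = 2 \sqrt{6} \approx 4.899$)
$G{\left(v \right)} = -20 - v$
$G{\left(E \right)} + \left(1 + 29\right) 20 = \left(-20 - 2 \sqrt{6}\right) + \left(1 + 29\right) 20 = \left(-20 - 2 \sqrt{6}\right) + 30 \cdot 20 = \left(-20 - 2 \sqrt{6}\right) + 600 = 580 - 2 \sqrt{6}$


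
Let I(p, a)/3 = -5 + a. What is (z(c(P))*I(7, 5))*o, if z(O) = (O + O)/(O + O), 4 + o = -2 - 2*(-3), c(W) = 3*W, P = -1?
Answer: 0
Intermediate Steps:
I(p, a) = -15 + 3*a (I(p, a) = 3*(-5 + a) = -15 + 3*a)
o = 0 (o = -4 + (-2 - 2*(-3)) = -4 + (-2 + 6) = -4 + 4 = 0)
z(O) = 1 (z(O) = (2*O)/((2*O)) = (2*O)*(1/(2*O)) = 1)
(z(c(P))*I(7, 5))*o = (1*(-15 + 3*5))*0 = (1*(-15 + 15))*0 = (1*0)*0 = 0*0 = 0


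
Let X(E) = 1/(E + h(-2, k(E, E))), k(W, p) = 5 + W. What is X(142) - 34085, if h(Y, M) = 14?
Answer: -5317259/156 ≈ -34085.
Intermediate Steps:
X(E) = 1/(14 + E) (X(E) = 1/(E + 14) = 1/(14 + E))
X(142) - 34085 = 1/(14 + 142) - 34085 = 1/156 - 34085 = -5317259/156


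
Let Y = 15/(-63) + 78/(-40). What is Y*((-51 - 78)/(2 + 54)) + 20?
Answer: 196317/7840 ≈ 25.040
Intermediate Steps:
Y = -919/420 (Y = 15*(-1/63) + 78*(-1/40) = -5/21 - 39/20 = -919/420 ≈ -2.1881)
Y*((-51 - 78)/(2 + 54)) + 20 = -919*(-51 - 78)/(420*(2 + 54)) + 20 = -(-39517)/(140*56) + 20 = -919/420*(-129/56) + 20 = 39517/7840 + 20 = 196317/7840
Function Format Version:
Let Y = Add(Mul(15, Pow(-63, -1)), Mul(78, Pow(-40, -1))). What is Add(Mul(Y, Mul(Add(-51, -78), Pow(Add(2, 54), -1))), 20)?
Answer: Rational(196317, 7840) ≈ 25.040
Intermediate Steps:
Y = Rational(-919, 420) (Y = Add(Mul(15, Rational(-1, 63)), Mul(78, Rational(-1, 40))) = Add(Rational(-5, 21), Rational(-39, 20)) = Rational(-919, 420) ≈ -2.1881)
Add(Mul(Y, Mul(Add(-51, -78), Pow(Add(2, 54), -1))), 20) = Add(Mul(Rational(-919, 420), Mul(Add(-51, -78), Pow(Add(2, 54), -1))), 20) = Add(Mul(Rational(-919, 420), Mul(-129, Pow(56, -1))), 20) = Add(Mul(Rational(-919, 420), Mul(-129, Rational(1, 56))), 20) = Add(Mul(Rational(-919, 420), Rational(-129, 56)), 20) = Add(Rational(39517, 7840), 20) = Rational(196317, 7840)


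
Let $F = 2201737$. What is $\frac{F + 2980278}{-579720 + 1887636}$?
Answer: $\frac{5182015}{1307916} \approx 3.962$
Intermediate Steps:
$\frac{F + 2980278}{-579720 + 1887636} = \frac{2201737 + 2980278}{-579720 + 1887636} = \frac{5182015}{1307916}$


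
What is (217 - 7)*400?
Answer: 84000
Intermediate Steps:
(217 - 7)*400 = 210*400 = 84000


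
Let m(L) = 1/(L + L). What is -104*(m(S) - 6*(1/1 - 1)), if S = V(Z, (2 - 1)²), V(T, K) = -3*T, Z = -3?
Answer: -52/9 ≈ -5.7778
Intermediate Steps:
S = 9 (S = -3*(-3) = 9)
m(L) = 1/(2*L)
-104*(m(S) - 6*(1/1 - 1)) = -104*((½)/9 - 6*(1/1 - 1)) = -104*((½)*(⅑) - 6*(1 - 1)) = -104*(1/18 - 6*0) = -104*(1/18 + 0) = -104*1/18 = -52/9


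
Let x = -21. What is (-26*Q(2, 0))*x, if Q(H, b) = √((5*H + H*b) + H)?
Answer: 1092*√3 ≈ 1891.4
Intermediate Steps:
Q(H, b) = √(6*H + H*b)
(-26*Q(2, 0))*x = -26*√2*√(6 + 0)*(-21) = -26*2*√3*(-21) = -52*√3*(-21) = 1092*√3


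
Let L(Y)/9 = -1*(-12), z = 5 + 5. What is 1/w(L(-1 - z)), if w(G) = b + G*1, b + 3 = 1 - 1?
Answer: 1/105 ≈ 0.0095238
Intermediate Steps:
z = 10
L(Y) = 108 (L(Y) = 9*(-1*(-12)) = 9*12 = 108)
b = -3 (b = -3 + (1 - 1) = -3 + 0 = -3)
w(G) = -3 + G (w(G) = -3 + G*1 = -3 + G)
1/w(L(-1 - z)) = 1/(-3 + 108) = 1/105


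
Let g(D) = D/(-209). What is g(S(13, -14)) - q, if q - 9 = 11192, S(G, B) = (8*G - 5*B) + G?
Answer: -212836/19 ≈ -11202.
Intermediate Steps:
S(G, B) = -5*B + 9*G (S(G, B) = (-5*B + 8*G) + G = -5*B + 9*G)
g(D) = -D/209 (g(D) = D*(-1/209) = -D/209)
q = 11201 (q = 9 + 11192 = 11201)
g(S(13, -14)) - q = -(-5*(-14) + 9*13)/209 - 1*11201 = -(70 + 117)/209 - 11201 = -1/209*187 - 11201 = -17/19 - 11201 = -212836/19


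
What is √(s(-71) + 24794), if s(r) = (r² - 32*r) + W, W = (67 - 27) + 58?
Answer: √32205 ≈ 179.46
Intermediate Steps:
W = 98 (W = 40 + 58 = 98)
s(r) = 98 + r² - 32*r (s(r) = (r² - 32*r) + 98 = 98 + r² - 32*r)
√(s(-71) + 24794) = √((98 + (-71)² - 32*(-71)) + 24794) = √((98 + 5041 + 2272) + 24794) = √(7411 + 24794) = √32205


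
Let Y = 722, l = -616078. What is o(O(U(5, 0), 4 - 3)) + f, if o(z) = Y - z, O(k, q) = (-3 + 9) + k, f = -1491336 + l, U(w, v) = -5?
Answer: -2106693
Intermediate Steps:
f = -2107414 (f = -1491336 - 616078 = -2107414)
O(k, q) = 6 + k
o(z) = 722 - z
o(O(U(5, 0), 4 - 3)) + f = (722 - (6 - 5)) - 2107414 = (722 - 1*1) - 2107414 = (722 - 1) - 2107414 = 721 - 2107414 = -2106693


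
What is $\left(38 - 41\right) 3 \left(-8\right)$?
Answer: $72$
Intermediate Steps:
$\left(38 - 41\right) 3 \left(-8\right) = \left(-3\right) \left(-24\right) = 72$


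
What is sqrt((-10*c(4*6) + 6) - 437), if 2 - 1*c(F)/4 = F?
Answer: sqrt(449) ≈ 21.190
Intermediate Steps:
c(F) = 8 - 4*F
sqrt((-10*c(4*6) + 6) - 437) = sqrt((-10*(8 - 16*6) + 6) - 437) = sqrt((-10*(8 - 4*24) + 6) - 437) = sqrt((-10*(8 - 96) + 6) - 437) = sqrt((-10*(-88) + 6) - 437) = sqrt((880 + 6) - 437) = sqrt(886 - 437) = sqrt(449)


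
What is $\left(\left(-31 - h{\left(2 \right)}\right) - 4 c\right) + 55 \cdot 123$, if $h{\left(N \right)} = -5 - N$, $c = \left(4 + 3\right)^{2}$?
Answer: $6545$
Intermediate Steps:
$c = 49$ ($c = 7^{2} = 49$)
$\left(\left(-31 - h{\left(2 \right)}\right) - 4 c\right) + 55 \cdot 123 = \left(\left(-31 - \left(-5 - 2\right)\right) - 196\right) + 55 \cdot 123 = \left(\left(-31 - \left(-5 - 2\right)\right) - 196\right) + 6765 = \left(\left(-31 - -7\right) - 196\right) + 6765 = \left(\left(-31 + 7\right) - 196\right) + 6765 = \left(-24 - 196\right) + 6765 = -220 + 6765 = 6545$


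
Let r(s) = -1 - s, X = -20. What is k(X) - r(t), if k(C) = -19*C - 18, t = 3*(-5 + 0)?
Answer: 348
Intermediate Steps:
t = -15 (t = 3*(-5) = -15)
k(C) = -18 - 19*C
k(X) - r(t) = (-18 - 19*(-20)) - (-1 - 1*(-15)) = (-18 + 380) - (-1 + 15) = 362 - 1*14 = 362 - 14 = 348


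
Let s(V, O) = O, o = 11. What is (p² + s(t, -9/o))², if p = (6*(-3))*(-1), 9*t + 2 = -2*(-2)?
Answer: 12638025/121 ≈ 1.0445e+5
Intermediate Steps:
t = 2/9 (t = -2/9 + (-2*(-2))/9 = -2/9 + (⅑)*4 = -2/9 + 4/9 = 2/9 ≈ 0.22222)
p = 18 (p = -18*(-1) = 18)
(p² + s(t, -9/o))² = (18² - 9/11)² = (324 - 9*1/11)² = (324 - 9/11)² = (3555/11)² = 12638025/121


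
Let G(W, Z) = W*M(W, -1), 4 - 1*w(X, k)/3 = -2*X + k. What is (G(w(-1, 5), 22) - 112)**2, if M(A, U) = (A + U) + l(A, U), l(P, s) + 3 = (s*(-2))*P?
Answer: 27889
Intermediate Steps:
l(P, s) = -3 - 2*P*s (l(P, s) = -3 + (s*(-2))*P = -3 + (-2*s)*P = -3 - 2*P*s)
M(A, U) = -3 + A + U - 2*A*U (M(A, U) = (A + U) + (-3 - 2*A*U) = -3 + A + U - 2*A*U)
w(X, k) = 12 - 3*k + 6*X (w(X, k) = 12 - 3*(-2*X + k) = 12 - 3*(k - 2*X) = 12 + (-3*k + 6*X) = 12 - 3*k + 6*X)
G(W, Z) = W*(-4 + 3*W) (G(W, Z) = W*(-3 + W - 1 - 2*W*(-1)) = W*(-3 + W - 1 + 2*W) = W*(-4 + 3*W))
(G(w(-1, 5), 22) - 112)**2 = ((12 - 3*5 + 6*(-1))*(-4 + 3*(12 - 3*5 + 6*(-1))) - 112)**2 = ((12 - 15 - 6)*(-4 + 3*(12 - 15 - 6)) - 112)**2 = (-9*(-4 + 3*(-9)) - 112)**2 = (-9*(-4 - 27) - 112)**2 = (-9*(-31) - 112)**2 = (279 - 112)**2 = 167**2 = 27889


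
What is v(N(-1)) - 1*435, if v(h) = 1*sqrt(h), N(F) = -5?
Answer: -435 + I*sqrt(5) ≈ -435.0 + 2.2361*I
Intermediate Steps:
v(h) = sqrt(h)
v(N(-1)) - 1*435 = sqrt(-5) - 1*435 = I*sqrt(5) - 435 = -435 + I*sqrt(5)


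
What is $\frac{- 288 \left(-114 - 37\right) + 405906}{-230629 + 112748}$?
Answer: $- \frac{449394}{117881} \approx -3.8123$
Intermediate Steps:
$\frac{- 288 \left(-114 - 37\right) + 405906}{-230629 + 112748} = \frac{\left(-288\right) \left(-151\right) + 405906}{-117881} = \left(43488 + 405906\right) \left(- \frac{1}{117881}\right) = 449394 \left(- \frac{1}{117881}\right) = - \frac{449394}{117881}$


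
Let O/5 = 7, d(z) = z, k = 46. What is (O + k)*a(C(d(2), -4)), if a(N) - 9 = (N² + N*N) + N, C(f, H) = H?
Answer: 2997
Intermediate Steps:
O = 35 (O = 5*7 = 35)
a(N) = 9 + N + 2*N² (a(N) = 9 + ((N² + N*N) + N) = 9 + ((N² + N²) + N) = 9 + (2*N² + N) = 9 + (N + 2*N²) = 9 + N + 2*N²)
(O + k)*a(C(d(2), -4)) = (35 + 46)*(9 - 4 + 2*(-4)²) = 81*(9 - 4 + 2*16) = 81*(9 - 4 + 32) = 81*37 = 2997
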